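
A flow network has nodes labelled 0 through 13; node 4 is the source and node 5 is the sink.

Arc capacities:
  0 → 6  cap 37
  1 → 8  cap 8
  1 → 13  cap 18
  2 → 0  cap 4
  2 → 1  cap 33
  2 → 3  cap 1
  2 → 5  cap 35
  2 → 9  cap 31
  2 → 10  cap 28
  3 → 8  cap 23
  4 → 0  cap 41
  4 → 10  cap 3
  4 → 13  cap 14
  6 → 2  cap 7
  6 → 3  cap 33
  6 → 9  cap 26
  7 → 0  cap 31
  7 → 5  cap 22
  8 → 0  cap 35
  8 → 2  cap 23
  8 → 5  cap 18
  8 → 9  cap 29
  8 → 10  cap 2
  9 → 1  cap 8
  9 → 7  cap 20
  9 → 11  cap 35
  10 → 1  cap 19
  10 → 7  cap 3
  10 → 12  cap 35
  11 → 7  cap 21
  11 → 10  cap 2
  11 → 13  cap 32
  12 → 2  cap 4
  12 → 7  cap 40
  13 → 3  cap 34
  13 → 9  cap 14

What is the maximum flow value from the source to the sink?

augment #1: 4→10→7→5 bottleneck 3, total now 3
augment #2: 4→0→6→2→5 bottleneck 7, total now 10
augment #3: 4→13→3→8→5 bottleneck 14, total now 24
augment #4: 4→0→6→3→8→5 bottleneck 4, total now 28
augment #5: 4→0→6→9→7→5 bottleneck 19, total now 47
augment #6: 4→0→6→3→8→2→5 bottleneck 5, total now 52
augment #7: 4→0→6→9→1→8→2→5 bottleneck 2, total now 54

Maximum flow value: 54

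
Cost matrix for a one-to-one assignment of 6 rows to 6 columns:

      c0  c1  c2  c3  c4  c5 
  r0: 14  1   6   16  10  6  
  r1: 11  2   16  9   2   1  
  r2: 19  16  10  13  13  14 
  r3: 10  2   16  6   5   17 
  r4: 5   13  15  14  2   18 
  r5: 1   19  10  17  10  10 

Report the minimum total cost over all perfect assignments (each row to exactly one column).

optimal assignment: row0→col1 (cost 1), row1→col5 (cost 1), row2→col2 (cost 10), row3→col3 (cost 6), row4→col4 (cost 2), row5→col0 (cost 1)
total = 1 + 1 + 10 + 6 + 2 + 1 = 21

Minimum assignment cost: 21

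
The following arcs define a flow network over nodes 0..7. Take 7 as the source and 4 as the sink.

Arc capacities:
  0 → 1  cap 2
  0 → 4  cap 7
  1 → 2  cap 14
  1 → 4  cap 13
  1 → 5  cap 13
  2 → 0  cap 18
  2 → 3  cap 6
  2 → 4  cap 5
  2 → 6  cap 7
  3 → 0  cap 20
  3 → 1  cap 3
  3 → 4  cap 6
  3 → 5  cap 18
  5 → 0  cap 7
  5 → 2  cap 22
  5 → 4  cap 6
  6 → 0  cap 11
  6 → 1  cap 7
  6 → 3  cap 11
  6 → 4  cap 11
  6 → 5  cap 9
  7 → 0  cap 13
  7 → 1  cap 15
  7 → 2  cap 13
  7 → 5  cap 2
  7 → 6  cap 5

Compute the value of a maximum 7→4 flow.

Maximum flow value: 44

augment #1: 7→0→4 bottleneck 7, total now 7
augment #2: 7→1→4 bottleneck 13, total now 20
augment #3: 7→2→4 bottleneck 5, total now 25
augment #4: 7→5→4 bottleneck 2, total now 27
augment #5: 7→6→4 bottleneck 5, total now 32
augment #6: 7→1→5→4 bottleneck 2, total now 34
augment #7: 7→2→3→4 bottleneck 6, total now 40
augment #8: 7→2→6→4 bottleneck 2, total now 42
augment #9: 7→0→1→5→4 bottleneck 2, total now 44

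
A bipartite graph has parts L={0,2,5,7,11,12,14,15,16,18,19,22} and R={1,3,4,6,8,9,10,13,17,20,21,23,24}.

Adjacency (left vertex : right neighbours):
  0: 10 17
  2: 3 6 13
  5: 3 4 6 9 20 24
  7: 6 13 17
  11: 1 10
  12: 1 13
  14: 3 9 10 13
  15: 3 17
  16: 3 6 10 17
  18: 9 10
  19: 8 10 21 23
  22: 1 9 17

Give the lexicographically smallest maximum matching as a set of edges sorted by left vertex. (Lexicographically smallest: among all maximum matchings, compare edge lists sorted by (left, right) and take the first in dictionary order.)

|M| = 9 (so the lex-smallest maximum matching has 9 edges)
process left vertices in ascending order; for each, take the smallest-labelled available neighbour that still permits 9 edges overall, or leave it unmatched if none does
lex-smallest matching: {0-10, 2-3, 5-4, 7-6, 11-1, 12-13, 14-9, 15-17, 19-8}

Lex-smallest maximum matching: {(0,10), (2,3), (5,4), (7,6), (11,1), (12,13), (14,9), (15,17), (19,8)}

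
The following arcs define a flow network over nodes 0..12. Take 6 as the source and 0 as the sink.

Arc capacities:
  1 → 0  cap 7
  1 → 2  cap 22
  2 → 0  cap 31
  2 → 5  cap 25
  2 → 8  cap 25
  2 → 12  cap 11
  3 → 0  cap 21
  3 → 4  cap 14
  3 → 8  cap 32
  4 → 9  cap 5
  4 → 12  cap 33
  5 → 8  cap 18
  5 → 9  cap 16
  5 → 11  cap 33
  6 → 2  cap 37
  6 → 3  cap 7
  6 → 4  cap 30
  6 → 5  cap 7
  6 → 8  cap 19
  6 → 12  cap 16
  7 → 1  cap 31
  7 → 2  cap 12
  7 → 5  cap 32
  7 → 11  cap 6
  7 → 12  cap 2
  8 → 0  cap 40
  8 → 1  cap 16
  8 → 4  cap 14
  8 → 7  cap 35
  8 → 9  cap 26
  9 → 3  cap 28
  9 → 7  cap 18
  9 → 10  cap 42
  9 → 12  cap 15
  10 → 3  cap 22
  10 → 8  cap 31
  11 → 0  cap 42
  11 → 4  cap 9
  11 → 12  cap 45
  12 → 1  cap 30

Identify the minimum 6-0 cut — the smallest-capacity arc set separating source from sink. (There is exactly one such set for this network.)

augment #1: 6→2→0 push 31
augment #2: 6→3→0 push 7
augment #3: 6→8→0 push 19
augment #4: 6→2→8→0 push 6
augment #5: 6→5→8→0 push 7
augment #6: 6→12→1→0 push 7
augment #7: 6→4→9→3→0 push 5
augment #8: 6→12→1→2→8→0 push 8
augment #9: 6→12→1→2→5→11→0 push 1
augment #10: 6→4→12→1→2→5→11→0 push 13
max flow = 104; residual-reachable set from 6 gives S-side
cut edges (S→T): {(1,0), (1,2), (4,9), (6,2), (6,3), (6,5), (6,8)} total cap 104

Min-cut arcs: {(1,0), (1,2), (4,9), (6,2), (6,3), (6,5), (6,8)} (total capacity 104)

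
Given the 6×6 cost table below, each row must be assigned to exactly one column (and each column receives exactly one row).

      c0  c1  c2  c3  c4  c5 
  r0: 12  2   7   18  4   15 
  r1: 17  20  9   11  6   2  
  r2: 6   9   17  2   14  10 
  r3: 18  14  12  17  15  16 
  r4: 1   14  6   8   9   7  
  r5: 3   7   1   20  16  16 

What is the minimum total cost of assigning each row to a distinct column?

optimal assignment: row0→col1 (cost 2), row1→col5 (cost 2), row2→col3 (cost 2), row3→col4 (cost 15), row4→col0 (cost 1), row5→col2 (cost 1)
total = 2 + 2 + 2 + 15 + 1 + 1 = 23

Minimum assignment cost: 23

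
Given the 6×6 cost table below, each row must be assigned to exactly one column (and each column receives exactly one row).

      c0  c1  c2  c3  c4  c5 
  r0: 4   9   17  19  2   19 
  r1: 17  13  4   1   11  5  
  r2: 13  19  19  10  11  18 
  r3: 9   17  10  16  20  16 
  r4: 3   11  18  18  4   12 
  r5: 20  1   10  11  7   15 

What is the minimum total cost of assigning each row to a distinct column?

Minimum assignment cost: 31

optimal assignment: row0→col4 (cost 2), row1→col5 (cost 5), row2→col3 (cost 10), row3→col2 (cost 10), row4→col0 (cost 3), row5→col1 (cost 1)
total = 2 + 5 + 10 + 10 + 3 + 1 = 31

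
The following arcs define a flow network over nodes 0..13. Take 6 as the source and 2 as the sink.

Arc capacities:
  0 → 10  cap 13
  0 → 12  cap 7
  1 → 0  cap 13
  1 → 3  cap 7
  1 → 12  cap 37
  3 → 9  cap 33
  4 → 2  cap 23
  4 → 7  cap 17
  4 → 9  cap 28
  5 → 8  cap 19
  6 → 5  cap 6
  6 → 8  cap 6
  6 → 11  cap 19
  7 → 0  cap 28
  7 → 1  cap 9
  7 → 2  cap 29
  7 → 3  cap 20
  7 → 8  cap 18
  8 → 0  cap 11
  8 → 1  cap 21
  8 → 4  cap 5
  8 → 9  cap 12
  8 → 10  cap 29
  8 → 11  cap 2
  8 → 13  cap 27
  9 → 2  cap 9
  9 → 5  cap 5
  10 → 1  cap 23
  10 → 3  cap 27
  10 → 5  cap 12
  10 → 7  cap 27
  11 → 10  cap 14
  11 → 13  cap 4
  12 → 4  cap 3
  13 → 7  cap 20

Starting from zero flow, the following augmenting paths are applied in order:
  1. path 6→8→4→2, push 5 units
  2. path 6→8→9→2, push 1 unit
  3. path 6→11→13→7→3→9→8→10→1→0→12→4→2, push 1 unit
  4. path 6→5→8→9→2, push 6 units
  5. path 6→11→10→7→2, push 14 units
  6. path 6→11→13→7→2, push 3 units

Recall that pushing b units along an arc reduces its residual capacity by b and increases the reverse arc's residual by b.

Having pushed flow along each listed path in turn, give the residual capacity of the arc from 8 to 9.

Residual capacity of (8,9): 6

after path 1 (6→8→4→2, push 5): res(8,9)=12
after path 2 (6→8→9→2, push 1): res(8,9)=11
after path 3 (6→11→13→7→3→9→8→10→1→0→12→4→2, push 1): res(8,9)=12
after path 4 (6→5→8→9→2, push 6): res(8,9)=6
after path 5 (6→11→10→7→2, push 14): res(8,9)=6
after path 6 (6→11→13→7→2, push 3): res(8,9)=6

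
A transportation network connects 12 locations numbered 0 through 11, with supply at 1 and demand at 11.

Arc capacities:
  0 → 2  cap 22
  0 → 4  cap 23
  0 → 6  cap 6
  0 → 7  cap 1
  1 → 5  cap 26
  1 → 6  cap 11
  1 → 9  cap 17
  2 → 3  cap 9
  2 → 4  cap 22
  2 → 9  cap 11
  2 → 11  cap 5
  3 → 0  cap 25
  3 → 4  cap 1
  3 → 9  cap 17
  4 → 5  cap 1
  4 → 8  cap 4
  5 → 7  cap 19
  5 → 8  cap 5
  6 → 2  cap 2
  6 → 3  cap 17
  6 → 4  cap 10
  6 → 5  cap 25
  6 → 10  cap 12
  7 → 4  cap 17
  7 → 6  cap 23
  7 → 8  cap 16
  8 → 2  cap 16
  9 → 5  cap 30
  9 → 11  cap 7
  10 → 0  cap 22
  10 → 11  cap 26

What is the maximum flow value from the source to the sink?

augment #1: 1→9→11 bottleneck 7, total now 7
augment #2: 1→6→2→11 bottleneck 2, total now 9
augment #3: 1→6→10→11 bottleneck 9, total now 18
augment #4: 1→5→8→2→11 bottleneck 3, total now 21
augment #5: 1→5→7→6→10→11 bottleneck 3, total now 24

Maximum flow value: 24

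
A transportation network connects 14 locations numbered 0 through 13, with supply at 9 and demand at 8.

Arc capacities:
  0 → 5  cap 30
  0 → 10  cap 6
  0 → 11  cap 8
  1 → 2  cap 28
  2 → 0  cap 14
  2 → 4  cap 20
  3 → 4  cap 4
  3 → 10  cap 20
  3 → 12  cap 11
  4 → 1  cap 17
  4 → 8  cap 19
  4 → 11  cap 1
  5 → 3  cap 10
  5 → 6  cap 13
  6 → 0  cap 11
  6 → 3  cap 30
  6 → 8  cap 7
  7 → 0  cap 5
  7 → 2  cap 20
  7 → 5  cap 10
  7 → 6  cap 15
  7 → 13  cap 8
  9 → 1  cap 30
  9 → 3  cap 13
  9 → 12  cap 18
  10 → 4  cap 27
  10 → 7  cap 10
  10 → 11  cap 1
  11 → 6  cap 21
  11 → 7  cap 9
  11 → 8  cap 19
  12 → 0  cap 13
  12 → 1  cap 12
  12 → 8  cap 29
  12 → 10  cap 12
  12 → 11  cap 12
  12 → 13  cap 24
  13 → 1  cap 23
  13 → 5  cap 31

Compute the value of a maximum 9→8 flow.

augment #1: 9→12→8 bottleneck 18, total now 18
augment #2: 9→3→4→8 bottleneck 4, total now 22
augment #3: 9→3→12→8 bottleneck 9, total now 31
augment #4: 9→1→2→4→8 bottleneck 15, total now 46
augment #5: 9→1→2→0→11→8 bottleneck 8, total now 54
augment #6: 9→1→2→4→11→8 bottleneck 1, total now 55
augment #7: 9→1→2→0→5→6→8 bottleneck 4, total now 59

Maximum flow value: 59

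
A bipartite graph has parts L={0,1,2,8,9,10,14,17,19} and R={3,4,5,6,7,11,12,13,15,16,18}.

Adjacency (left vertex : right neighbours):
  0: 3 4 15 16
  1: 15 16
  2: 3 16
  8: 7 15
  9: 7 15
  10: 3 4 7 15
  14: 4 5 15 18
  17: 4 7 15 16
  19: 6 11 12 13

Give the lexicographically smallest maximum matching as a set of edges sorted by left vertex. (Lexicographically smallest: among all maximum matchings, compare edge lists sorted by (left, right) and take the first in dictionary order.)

|M| = 7 (so the lex-smallest maximum matching has 7 edges)
process left vertices in ascending order; for each, take the smallest-labelled available neighbour that still permits 7 edges overall, or leave it unmatched if none does
lex-smallest matching: {0-3, 1-15, 2-16, 8-7, 10-4, 14-5, 19-6}

Lex-smallest maximum matching: {(0,3), (1,15), (2,16), (8,7), (10,4), (14,5), (19,6)}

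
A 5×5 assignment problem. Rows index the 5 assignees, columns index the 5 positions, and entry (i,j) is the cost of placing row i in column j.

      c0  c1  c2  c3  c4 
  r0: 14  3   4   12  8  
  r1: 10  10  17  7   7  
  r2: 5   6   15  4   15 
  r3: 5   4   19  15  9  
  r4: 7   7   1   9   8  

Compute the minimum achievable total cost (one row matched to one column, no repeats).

Minimum assignment cost: 20

optimal assignment: row0→col1 (cost 3), row1→col4 (cost 7), row2→col3 (cost 4), row3→col0 (cost 5), row4→col2 (cost 1)
total = 3 + 7 + 4 + 5 + 1 = 20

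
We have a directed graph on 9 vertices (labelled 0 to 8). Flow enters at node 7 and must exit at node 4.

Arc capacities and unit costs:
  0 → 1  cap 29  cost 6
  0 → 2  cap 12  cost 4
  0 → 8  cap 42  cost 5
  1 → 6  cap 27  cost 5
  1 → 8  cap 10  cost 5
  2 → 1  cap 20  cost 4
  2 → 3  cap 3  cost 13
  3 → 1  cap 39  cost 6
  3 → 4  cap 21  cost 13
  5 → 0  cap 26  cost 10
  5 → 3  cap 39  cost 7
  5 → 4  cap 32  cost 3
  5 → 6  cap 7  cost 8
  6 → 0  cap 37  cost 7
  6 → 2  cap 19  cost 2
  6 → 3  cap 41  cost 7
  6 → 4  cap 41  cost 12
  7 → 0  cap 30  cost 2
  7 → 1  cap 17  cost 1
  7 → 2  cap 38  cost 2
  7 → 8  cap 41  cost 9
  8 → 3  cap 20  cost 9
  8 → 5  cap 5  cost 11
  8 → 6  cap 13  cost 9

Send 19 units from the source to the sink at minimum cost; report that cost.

shortest-cost path #1: 7→1→6→4 push 17 @ unit cost 18 (adds 306)
shortest-cost path #2: 7→0→8→5→4 push 2 @ unit cost 21 (adds 42)
total cost = 348

Minimum cost for 19 units: 348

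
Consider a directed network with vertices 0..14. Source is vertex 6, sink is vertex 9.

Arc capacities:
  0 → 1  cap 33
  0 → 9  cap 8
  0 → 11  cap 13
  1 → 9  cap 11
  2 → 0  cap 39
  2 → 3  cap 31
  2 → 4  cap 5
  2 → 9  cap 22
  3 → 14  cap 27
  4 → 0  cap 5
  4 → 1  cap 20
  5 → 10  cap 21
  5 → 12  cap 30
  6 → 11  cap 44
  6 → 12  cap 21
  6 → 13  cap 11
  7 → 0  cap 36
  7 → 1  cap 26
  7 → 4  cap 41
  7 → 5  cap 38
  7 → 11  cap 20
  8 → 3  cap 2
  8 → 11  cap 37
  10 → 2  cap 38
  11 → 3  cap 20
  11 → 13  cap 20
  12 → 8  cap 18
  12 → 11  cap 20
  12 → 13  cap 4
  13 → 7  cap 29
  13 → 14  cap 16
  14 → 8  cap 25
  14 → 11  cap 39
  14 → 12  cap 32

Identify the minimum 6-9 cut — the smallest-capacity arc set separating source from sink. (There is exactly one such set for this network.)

augment #1: 6→13→7→0→9 push 8
augment #2: 6→13→7→1→9 push 3
augment #3: 6→11→13→7→1→9 push 8
augment #4: 6→11→13→7→5→10→2→9 push 10
max flow = 29; residual-reachable set from 6 gives S-side
cut edges (S→T): {(13,7)} total cap 29

Min-cut arcs: {(13,7)} (total capacity 29)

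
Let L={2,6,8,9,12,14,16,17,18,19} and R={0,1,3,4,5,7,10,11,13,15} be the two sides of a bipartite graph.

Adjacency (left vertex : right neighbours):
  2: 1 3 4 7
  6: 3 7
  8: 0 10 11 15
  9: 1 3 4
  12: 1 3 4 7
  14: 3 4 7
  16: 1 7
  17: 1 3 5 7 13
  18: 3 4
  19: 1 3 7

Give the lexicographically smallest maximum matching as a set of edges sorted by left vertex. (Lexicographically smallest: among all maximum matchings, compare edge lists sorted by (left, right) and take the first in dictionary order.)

|M| = 6 (so the lex-smallest maximum matching has 6 edges)
process left vertices in ascending order; for each, take the smallest-labelled available neighbour that still permits 6 edges overall, or leave it unmatched if none does
lex-smallest matching: {2-1, 6-3, 8-0, 9-4, 12-7, 17-5}

Lex-smallest maximum matching: {(2,1), (6,3), (8,0), (9,4), (12,7), (17,5)}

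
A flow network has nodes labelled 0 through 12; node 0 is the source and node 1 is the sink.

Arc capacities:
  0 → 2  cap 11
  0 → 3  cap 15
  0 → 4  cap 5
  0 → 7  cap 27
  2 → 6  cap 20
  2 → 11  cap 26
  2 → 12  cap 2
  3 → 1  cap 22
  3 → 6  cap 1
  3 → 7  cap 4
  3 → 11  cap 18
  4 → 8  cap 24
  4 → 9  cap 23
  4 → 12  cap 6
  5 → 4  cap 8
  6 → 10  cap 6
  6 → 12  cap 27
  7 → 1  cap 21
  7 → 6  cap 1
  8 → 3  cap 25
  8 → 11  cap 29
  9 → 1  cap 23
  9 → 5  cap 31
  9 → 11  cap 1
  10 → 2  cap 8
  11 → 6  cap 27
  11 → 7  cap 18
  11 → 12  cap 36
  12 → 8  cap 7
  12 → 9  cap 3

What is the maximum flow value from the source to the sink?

Maximum flow value: 51

augment #1: 0→3→1 bottleneck 15, total now 15
augment #2: 0→7→1 bottleneck 21, total now 36
augment #3: 0→4→9→1 bottleneck 5, total now 41
augment #4: 0→2→12→9→1 bottleneck 2, total now 43
augment #5: 0→2→6→12→9→1 bottleneck 1, total now 44
augment #6: 0→2→6→12→8→3→1 bottleneck 7, total now 51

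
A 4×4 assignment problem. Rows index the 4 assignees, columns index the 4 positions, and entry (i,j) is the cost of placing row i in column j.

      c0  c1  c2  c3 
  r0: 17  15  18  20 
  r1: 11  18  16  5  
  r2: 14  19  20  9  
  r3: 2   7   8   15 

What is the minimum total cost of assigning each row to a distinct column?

one of 3 optimal assignments: row0→col1 (cost 15), row1→col2 (cost 16), row2→col3 (cost 9), row3→col0 (cost 2)
total = 15 + 16 + 9 + 2 = 42

Minimum assignment cost: 42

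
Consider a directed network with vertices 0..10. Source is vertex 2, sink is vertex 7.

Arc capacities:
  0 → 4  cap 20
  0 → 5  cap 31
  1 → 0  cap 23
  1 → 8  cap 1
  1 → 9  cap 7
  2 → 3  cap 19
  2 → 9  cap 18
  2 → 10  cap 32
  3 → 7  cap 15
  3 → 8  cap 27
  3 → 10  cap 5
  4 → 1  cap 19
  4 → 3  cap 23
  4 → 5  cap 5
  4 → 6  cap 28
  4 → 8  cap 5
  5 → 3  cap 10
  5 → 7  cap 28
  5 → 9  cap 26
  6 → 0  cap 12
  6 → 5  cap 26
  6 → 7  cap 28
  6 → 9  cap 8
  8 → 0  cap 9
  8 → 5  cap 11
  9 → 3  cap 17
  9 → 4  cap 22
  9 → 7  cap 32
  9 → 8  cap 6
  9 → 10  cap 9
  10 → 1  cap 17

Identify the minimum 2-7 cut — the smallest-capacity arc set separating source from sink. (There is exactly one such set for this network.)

augment #1: 2→3→7 push 15
augment #2: 2→9→7 push 18
augment #3: 2→3→8→5→7 push 4
augment #4: 2→10→1→9→7 push 7
augment #5: 2→10→1→0→5→7 push 10
max flow = 54; residual-reachable set from 2 gives S-side
cut edges (S→T): {(2,3), (2,9), (10,1)} total cap 54

Min-cut arcs: {(2,3), (2,9), (10,1)} (total capacity 54)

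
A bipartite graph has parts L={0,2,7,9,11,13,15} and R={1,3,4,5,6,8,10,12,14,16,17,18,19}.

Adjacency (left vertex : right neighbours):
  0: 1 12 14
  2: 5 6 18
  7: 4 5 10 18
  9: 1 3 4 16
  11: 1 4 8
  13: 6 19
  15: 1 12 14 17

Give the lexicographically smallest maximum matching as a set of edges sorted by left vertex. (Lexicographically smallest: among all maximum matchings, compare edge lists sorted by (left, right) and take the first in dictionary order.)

Lex-smallest maximum matching: {(0,1), (2,5), (7,4), (9,3), (11,8), (13,6), (15,12)}

|M| = 7 (so the lex-smallest maximum matching has 7 edges)
process left vertices in ascending order; for each, take the smallest-labelled available neighbour that still permits 7 edges overall, or leave it unmatched if none does
lex-smallest matching: {0-1, 2-5, 7-4, 9-3, 11-8, 13-6, 15-12}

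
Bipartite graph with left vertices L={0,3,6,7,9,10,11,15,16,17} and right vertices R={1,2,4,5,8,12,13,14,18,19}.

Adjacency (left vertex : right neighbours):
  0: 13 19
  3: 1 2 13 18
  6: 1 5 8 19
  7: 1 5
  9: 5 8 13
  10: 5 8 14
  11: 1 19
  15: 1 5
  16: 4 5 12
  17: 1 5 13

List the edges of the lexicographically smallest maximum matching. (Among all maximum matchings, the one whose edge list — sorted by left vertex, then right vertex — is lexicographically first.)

Lex-smallest maximum matching: {(0,13), (3,2), (6,1), (7,5), (9,8), (10,14), (11,19), (16,4)}

|M| = 8 (so the lex-smallest maximum matching has 8 edges)
process left vertices in ascending order; for each, take the smallest-labelled available neighbour that still permits 8 edges overall, or leave it unmatched if none does
lex-smallest matching: {0-13, 3-2, 6-1, 7-5, 9-8, 10-14, 11-19, 16-4}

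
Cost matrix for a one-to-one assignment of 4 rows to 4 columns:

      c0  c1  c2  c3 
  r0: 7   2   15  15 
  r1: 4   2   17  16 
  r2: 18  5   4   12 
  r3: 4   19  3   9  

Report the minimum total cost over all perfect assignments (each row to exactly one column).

optimal assignment: row0→col1 (cost 2), row1→col0 (cost 4), row2→col2 (cost 4), row3→col3 (cost 9)
total = 2 + 4 + 4 + 9 = 19

Minimum assignment cost: 19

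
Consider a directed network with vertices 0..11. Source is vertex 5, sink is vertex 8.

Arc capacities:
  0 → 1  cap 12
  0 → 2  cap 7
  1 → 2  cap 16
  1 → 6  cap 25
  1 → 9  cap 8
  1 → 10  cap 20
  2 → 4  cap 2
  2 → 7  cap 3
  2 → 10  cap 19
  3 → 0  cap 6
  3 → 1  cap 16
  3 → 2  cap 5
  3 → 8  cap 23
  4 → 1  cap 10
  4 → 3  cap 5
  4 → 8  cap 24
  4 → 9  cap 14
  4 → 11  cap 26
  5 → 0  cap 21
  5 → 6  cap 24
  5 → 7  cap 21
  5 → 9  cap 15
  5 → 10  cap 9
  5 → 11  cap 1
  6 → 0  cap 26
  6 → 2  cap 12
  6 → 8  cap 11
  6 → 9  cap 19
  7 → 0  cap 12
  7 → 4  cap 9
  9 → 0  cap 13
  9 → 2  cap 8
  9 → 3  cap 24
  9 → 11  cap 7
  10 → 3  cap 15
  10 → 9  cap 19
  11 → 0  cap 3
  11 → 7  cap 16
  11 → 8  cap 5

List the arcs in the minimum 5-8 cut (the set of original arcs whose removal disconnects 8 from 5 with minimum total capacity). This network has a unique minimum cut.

Min-cut arcs: {(2,4), (3,8), (6,8), (7,4), (11,8)} (total capacity 50)

augment #1: 5→6→8 push 11
augment #2: 5→11→8 push 1
augment #3: 5→7→4→8 push 9
augment #4: 5→9→3→8 push 15
augment #5: 5→10→3→8 push 8
augment #6: 5→0→2→4→8 push 2
augment #7: 5→6→9→11→8 push 4
max flow = 50; residual-reachable set from 5 gives S-side
cut edges (S→T): {(2,4), (3,8), (6,8), (7,4), (11,8)} total cap 50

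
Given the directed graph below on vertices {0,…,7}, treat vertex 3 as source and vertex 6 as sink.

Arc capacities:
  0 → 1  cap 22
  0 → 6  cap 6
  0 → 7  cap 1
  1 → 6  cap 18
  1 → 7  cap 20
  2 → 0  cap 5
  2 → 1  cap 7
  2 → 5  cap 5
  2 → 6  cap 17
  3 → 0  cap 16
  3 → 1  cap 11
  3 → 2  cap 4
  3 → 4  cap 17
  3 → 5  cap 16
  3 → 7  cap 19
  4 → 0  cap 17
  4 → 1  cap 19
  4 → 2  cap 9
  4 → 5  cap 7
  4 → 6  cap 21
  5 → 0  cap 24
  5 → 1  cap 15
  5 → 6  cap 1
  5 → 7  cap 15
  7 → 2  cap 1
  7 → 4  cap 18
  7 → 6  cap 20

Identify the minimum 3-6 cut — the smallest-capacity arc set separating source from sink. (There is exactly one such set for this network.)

augment #1: 3→0→6 push 6
augment #2: 3→1→6 push 11
augment #3: 3→2→6 push 4
augment #4: 3→4→6 push 17
augment #5: 3→5→6 push 1
augment #6: 3→7→6 push 19
augment #7: 3→0→1→6 push 7
augment #8: 3→0→7→6 push 1
augment #9: 3→5→7→2→6 push 1
augment #10: 3→5→7→4→6 push 4
augment #11: 3→5→7→4→2→6 push 9
max flow = 80; residual-reachable set from 3 gives S-side
cut edges (S→T): {(0,6), (1,6), (3,2), (4,2), (4,6), (5,6), (7,2), (7,6)} total cap 80

Min-cut arcs: {(0,6), (1,6), (3,2), (4,2), (4,6), (5,6), (7,2), (7,6)} (total capacity 80)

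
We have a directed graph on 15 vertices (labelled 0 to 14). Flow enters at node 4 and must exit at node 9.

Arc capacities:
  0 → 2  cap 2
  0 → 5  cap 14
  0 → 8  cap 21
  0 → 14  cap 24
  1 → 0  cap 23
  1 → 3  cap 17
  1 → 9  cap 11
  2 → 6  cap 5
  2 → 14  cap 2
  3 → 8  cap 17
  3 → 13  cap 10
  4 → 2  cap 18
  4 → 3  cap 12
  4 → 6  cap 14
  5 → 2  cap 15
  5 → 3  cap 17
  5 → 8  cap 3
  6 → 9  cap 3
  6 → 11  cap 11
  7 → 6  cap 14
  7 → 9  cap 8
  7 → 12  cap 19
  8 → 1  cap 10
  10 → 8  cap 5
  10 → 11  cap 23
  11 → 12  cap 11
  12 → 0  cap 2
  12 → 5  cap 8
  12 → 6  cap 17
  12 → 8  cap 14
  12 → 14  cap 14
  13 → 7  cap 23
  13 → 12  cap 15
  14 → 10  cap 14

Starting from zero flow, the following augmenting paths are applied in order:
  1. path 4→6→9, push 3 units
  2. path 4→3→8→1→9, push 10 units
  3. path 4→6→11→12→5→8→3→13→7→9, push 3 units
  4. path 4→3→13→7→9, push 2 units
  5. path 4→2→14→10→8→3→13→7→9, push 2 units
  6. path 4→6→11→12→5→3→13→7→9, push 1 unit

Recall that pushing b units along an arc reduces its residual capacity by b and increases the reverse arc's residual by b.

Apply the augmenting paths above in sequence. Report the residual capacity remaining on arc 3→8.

after path 1 (4→6→9, push 3): res(3,8)=17
after path 2 (4→3→8→1→9, push 10): res(3,8)=7
after path 3 (4→6→11→12→5→8→3→13→7→9, push 3): res(3,8)=10
after path 4 (4→3→13→7→9, push 2): res(3,8)=10
after path 5 (4→2→14→10→8→3→13→7→9, push 2): res(3,8)=12
after path 6 (4→6→11→12→5→3→13→7→9, push 1): res(3,8)=12

Residual capacity of (3,8): 12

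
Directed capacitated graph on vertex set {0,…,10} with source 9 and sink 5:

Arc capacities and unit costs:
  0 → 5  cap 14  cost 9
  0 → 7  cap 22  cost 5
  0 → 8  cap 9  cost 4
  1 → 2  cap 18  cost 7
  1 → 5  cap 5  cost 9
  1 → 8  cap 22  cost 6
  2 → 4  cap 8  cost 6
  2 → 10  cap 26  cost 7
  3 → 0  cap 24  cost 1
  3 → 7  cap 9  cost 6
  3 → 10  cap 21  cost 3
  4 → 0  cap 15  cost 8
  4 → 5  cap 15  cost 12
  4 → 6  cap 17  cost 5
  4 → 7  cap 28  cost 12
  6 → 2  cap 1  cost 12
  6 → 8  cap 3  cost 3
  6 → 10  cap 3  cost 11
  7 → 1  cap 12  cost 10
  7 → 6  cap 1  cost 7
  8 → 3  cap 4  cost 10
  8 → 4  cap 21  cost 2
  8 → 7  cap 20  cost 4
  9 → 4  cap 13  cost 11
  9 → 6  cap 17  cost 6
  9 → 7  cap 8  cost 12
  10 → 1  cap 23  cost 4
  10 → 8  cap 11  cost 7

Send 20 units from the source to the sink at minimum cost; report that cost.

shortest-cost path #1: 9→4→5 push 13 @ unit cost 23 (adds 299)
shortest-cost path #2: 9→6→8→4→5 push 2 @ unit cost 23 (adds 46)
shortest-cost path #3: 9→6→8→4→0→5 push 1 @ unit cost 28 (adds 28)
shortest-cost path #4: 9→6→10→1→5 push 3 @ unit cost 30 (adds 90)
shortest-cost path #5: 9→7→1→5 push 1 @ unit cost 31 (adds 31)
total cost = 494

Minimum cost for 20 units: 494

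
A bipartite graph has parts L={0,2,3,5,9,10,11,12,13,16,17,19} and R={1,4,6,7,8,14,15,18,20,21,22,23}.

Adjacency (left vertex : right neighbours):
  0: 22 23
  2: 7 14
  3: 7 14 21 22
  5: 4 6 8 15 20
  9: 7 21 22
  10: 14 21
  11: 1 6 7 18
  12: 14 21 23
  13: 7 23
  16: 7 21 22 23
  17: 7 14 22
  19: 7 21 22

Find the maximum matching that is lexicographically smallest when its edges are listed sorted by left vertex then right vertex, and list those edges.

|M| = 7 (so the lex-smallest maximum matching has 7 edges)
process left vertices in ascending order; for each, take the smallest-labelled available neighbour that still permits 7 edges overall, or leave it unmatched if none does
lex-smallest matching: {0-22, 2-7, 3-14, 5-4, 9-21, 11-1, 12-23}

Lex-smallest maximum matching: {(0,22), (2,7), (3,14), (5,4), (9,21), (11,1), (12,23)}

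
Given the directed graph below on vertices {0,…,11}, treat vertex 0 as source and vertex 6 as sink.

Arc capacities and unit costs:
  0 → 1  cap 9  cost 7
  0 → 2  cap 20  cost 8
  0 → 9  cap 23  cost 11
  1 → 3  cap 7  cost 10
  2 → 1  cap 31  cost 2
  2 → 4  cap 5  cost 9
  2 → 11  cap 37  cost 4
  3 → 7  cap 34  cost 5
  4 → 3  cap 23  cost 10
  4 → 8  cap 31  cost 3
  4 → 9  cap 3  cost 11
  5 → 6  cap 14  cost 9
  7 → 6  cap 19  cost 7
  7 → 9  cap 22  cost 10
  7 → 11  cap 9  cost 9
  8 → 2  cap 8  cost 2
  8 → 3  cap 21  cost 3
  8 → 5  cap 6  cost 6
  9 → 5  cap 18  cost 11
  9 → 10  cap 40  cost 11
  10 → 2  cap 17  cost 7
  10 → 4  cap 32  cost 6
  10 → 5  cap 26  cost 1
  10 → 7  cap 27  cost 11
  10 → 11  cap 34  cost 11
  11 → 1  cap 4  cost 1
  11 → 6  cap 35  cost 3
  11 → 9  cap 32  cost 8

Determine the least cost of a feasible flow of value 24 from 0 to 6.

shortest-cost path #1: 0→2→11→6 push 20 @ unit cost 15 (adds 300)
shortest-cost path #2: 0→1→3→7→6 push 4 @ unit cost 29 (adds 116)
total cost = 416

Minimum cost for 24 units: 416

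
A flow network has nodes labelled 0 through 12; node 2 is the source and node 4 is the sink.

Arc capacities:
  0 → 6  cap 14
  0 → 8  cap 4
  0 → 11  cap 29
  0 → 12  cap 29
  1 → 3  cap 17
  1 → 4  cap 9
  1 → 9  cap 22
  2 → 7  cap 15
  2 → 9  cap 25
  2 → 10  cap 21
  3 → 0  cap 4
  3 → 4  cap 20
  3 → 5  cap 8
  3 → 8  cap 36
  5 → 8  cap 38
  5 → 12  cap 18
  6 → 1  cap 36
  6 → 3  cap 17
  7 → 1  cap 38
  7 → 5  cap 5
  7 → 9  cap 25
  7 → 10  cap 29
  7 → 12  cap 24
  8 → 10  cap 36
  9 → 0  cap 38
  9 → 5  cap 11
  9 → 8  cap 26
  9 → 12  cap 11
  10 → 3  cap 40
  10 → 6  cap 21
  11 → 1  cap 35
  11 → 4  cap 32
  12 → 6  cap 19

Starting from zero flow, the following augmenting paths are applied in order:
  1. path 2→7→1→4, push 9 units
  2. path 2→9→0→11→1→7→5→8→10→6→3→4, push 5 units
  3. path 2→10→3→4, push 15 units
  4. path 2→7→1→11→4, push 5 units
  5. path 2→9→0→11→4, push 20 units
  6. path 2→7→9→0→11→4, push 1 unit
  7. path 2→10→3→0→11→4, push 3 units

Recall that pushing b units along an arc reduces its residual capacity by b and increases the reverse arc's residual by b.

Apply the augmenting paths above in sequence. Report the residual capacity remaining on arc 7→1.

after path 1 (2→7→1→4, push 9): res(7,1)=29
after path 2 (2→9→0→11→1→7→5→8→10→6→3→4, push 5): res(7,1)=34
after path 3 (2→10→3→4, push 15): res(7,1)=34
after path 4 (2→7→1→11→4, push 5): res(7,1)=29
after path 5 (2→9→0→11→4, push 20): res(7,1)=29
after path 6 (2→7→9→0→11→4, push 1): res(7,1)=29
after path 7 (2→10→3→0→11→4, push 3): res(7,1)=29

Residual capacity of (7,1): 29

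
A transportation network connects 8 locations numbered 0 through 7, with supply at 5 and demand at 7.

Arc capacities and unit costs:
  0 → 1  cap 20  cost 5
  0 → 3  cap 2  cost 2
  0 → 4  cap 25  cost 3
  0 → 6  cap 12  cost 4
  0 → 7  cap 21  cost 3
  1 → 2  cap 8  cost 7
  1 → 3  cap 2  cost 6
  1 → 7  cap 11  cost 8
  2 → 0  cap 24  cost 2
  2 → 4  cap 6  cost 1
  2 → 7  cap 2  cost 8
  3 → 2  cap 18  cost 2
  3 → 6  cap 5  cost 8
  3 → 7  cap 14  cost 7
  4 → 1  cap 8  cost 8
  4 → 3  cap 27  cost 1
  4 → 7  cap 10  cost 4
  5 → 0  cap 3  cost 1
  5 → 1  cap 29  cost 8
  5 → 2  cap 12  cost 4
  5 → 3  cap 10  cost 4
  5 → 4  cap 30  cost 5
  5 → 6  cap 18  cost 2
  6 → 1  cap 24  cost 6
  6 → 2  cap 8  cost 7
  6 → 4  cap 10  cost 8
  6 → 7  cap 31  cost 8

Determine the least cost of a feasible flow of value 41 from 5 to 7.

shortest-cost path #1: 5→0→7 push 3 @ unit cost 4 (adds 12)
shortest-cost path #2: 5→4→7 push 10 @ unit cost 9 (adds 90)
shortest-cost path #3: 5→2→0→7 push 12 @ unit cost 9 (adds 108)
shortest-cost path #4: 5→6→7 push 16 @ unit cost 10 (adds 160)
total cost = 370

Minimum cost for 41 units: 370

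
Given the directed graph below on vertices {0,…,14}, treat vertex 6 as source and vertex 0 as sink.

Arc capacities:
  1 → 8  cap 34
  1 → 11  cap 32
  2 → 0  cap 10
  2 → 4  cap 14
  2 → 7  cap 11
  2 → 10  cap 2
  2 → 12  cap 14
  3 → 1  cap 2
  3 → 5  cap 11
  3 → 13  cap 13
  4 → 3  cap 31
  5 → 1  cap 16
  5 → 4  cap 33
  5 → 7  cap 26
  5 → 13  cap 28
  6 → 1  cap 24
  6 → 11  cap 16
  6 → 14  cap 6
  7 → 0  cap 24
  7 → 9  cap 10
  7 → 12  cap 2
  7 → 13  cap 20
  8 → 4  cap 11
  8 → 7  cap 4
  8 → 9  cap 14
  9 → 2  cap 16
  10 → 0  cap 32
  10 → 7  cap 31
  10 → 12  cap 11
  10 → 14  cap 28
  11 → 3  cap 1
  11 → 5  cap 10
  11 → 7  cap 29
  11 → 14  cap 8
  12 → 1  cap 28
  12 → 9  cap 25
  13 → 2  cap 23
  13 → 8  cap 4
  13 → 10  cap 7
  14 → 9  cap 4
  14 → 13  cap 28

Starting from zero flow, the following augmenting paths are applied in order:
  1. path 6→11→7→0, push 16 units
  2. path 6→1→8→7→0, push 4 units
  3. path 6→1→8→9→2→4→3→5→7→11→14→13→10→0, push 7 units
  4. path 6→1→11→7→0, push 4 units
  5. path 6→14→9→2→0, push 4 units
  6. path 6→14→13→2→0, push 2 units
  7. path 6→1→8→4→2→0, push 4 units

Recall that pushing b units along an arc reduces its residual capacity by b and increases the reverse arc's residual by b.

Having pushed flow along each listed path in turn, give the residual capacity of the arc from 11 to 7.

Residual capacity of (11,7): 16

after path 1 (6→11→7→0, push 16): res(11,7)=13
after path 2 (6→1→8→7→0, push 4): res(11,7)=13
after path 3 (6→1→8→9→2→4→3→5→7→11→14→13→10→0, push 7): res(11,7)=20
after path 4 (6→1→11→7→0, push 4): res(11,7)=16
after path 5 (6→14→9→2→0, push 4): res(11,7)=16
after path 6 (6→14→13→2→0, push 2): res(11,7)=16
after path 7 (6→1→8→4→2→0, push 4): res(11,7)=16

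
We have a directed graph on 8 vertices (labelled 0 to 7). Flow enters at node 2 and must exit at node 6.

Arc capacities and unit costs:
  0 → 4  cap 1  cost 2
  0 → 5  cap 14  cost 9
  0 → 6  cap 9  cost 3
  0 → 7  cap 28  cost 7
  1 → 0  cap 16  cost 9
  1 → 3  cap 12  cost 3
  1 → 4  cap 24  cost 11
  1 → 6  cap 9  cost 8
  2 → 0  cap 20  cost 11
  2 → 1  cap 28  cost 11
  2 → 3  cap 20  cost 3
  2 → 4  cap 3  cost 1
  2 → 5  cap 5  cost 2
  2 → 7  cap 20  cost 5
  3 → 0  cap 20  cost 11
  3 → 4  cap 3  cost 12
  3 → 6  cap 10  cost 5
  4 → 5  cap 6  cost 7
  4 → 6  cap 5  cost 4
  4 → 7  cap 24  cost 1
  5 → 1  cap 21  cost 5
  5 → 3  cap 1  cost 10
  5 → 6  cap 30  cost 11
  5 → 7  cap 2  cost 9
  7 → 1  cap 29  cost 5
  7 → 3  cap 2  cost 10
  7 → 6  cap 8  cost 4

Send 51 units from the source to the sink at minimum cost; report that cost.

Minimum cost for 51 units: 711

shortest-cost path #1: 2→4→6 push 3 @ unit cost 5 (adds 15)
shortest-cost path #2: 2→3→6 push 10 @ unit cost 8 (adds 80)
shortest-cost path #3: 2→7→6 push 8 @ unit cost 9 (adds 72)
shortest-cost path #4: 2→5→6 push 5 @ unit cost 13 (adds 65)
shortest-cost path #5: 2→0→6 push 9 @ unit cost 14 (adds 126)
shortest-cost path #6: 2→0→4→6 push 1 @ unit cost 17 (adds 17)
shortest-cost path #7: 2→7→1→6 push 9 @ unit cost 18 (adds 162)
shortest-cost path #8: 2→3→4→6 push 1 @ unit cost 19 (adds 19)
shortest-cost path #9: 2→0→5→6 push 5 @ unit cost 31 (adds 155)
total cost = 711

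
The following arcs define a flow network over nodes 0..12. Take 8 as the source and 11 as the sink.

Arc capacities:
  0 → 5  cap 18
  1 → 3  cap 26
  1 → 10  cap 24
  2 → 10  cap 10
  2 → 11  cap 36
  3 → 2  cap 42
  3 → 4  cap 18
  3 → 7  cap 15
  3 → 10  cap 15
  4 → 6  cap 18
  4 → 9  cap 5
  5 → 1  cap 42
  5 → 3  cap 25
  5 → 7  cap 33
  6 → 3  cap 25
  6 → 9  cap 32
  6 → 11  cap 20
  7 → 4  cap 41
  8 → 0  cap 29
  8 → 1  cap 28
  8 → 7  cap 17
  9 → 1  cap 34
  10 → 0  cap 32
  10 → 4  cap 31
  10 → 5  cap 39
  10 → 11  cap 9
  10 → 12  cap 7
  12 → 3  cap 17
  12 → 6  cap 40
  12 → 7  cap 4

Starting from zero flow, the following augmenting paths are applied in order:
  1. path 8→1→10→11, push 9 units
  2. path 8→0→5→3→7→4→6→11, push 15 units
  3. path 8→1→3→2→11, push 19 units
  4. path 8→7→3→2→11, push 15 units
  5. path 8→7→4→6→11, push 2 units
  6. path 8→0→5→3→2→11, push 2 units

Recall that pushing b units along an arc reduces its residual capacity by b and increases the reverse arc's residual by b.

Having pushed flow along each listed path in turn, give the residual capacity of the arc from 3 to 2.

after path 1 (8→1→10→11, push 9): res(3,2)=42
after path 2 (8→0→5→3→7→4→6→11, push 15): res(3,2)=42
after path 3 (8→1→3→2→11, push 19): res(3,2)=23
after path 4 (8→7→3→2→11, push 15): res(3,2)=8
after path 5 (8→7→4→6→11, push 2): res(3,2)=8
after path 6 (8→0→5→3→2→11, push 2): res(3,2)=6

Residual capacity of (3,2): 6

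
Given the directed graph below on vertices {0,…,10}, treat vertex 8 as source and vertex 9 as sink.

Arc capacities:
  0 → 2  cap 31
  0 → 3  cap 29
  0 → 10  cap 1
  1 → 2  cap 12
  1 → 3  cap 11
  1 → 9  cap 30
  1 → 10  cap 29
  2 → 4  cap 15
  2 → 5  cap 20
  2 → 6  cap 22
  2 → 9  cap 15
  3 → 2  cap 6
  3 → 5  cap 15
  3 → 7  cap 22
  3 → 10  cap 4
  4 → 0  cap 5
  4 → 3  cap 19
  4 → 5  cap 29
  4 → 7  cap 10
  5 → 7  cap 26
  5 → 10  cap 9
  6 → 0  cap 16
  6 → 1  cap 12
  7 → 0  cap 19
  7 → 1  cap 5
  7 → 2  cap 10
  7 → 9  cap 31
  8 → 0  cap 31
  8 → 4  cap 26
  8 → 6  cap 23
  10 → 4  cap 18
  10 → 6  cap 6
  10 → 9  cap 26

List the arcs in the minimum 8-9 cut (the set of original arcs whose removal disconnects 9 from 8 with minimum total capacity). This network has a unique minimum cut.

Min-cut arcs: {(0,10), (2,9), (3,10), (5,10), (6,1), (7,1), (7,9)} (total capacity 77)

augment #1: 8→0→2→9 push 15
augment #2: 8→0→10→9 push 1
augment #3: 8→4→7→9 push 10
augment #4: 8→6→1→9 push 12
augment #5: 8→0→3→7→9 push 15
augment #6: 8→4→3→7→9 push 6
augment #7: 8→4→3→10→9 push 4
augment #8: 8→4→5→10→9 push 6
augment #9: 8→6→0→2→5→10→9 push 3
augment #10: 8→6→0→3→7→1→9 push 1
augment #11: 8→6→0→2→5→7→1→9 push 4
max flow = 77; residual-reachable set from 8 gives S-side
cut edges (S→T): {(0,10), (2,9), (3,10), (5,10), (6,1), (7,1), (7,9)} total cap 77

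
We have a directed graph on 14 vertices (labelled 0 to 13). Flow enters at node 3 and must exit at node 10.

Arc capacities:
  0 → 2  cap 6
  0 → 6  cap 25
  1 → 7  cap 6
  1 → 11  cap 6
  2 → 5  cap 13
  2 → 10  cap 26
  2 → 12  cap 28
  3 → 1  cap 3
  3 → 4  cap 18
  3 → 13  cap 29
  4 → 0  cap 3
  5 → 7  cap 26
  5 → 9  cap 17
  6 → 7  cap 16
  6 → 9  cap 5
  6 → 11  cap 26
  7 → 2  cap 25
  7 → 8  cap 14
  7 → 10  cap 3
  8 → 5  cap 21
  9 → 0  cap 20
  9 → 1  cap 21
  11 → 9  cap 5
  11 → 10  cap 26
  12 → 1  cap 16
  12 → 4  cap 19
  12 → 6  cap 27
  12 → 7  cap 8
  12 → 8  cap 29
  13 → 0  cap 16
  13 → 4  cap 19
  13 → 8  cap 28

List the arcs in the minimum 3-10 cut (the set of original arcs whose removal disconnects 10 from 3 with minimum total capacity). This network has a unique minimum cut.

Min-cut arcs: {(3,1), (3,13), (4,0)} (total capacity 35)

augment #1: 3→1→7→10 push 3
augment #2: 3→4→0→2→10 push 3
augment #3: 3→13→0→2→10 push 3
augment #4: 3→13→0→6→11→10 push 13
augment #5: 3→13→8→5→7→2→10 push 13
max flow = 35; residual-reachable set from 3 gives S-side
cut edges (S→T): {(3,1), (3,13), (4,0)} total cap 35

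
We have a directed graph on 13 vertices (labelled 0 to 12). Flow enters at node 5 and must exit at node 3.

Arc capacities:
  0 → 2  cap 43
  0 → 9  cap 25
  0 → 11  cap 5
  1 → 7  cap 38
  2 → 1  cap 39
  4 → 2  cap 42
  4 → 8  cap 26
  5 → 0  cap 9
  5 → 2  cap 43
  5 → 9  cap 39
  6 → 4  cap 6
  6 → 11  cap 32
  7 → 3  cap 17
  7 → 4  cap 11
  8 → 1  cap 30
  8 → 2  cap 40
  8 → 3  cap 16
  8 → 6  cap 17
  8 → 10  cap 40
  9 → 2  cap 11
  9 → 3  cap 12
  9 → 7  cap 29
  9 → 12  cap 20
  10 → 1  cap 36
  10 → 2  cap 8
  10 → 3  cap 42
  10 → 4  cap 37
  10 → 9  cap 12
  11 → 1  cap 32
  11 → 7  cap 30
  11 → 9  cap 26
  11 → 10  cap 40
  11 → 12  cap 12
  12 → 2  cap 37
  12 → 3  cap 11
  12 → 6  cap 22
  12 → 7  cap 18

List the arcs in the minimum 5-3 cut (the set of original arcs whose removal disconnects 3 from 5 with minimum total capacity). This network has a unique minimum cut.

Min-cut arcs: {(0,11), (7,3), (7,4), (9,3), (9,12)} (total capacity 65)

augment #1: 5→9→3 push 12
augment #2: 5→9→7→3 push 17
augment #3: 5→9→12→3 push 10
augment #4: 5→0→9→12→3 push 1
augment #5: 5→0→11→10→3 push 5
augment #6: 5→0→9→7→4→8→3 push 3
augment #7: 5→2→1→7→4→8→3 push 8
augment #8: 5→2→1→7→9→12→6→4→8→3 push 5
augment #9: 5→2→1→7→9→12→6→11→10→3 push 4
max flow = 65; residual-reachable set from 5 gives S-side
cut edges (S→T): {(0,11), (7,3), (7,4), (9,3), (9,12)} total cap 65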